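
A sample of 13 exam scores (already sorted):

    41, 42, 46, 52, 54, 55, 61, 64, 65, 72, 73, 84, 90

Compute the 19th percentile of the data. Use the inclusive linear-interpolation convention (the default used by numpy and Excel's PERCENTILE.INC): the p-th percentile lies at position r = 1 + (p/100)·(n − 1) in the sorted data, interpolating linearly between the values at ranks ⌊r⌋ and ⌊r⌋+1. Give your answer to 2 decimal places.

47.68

n = 13.
r = 1 + (19/100)·(13 − 1) = 1 + 2.28 = 3.28.
Rank 3 is 46 and rank 4 is 52.
Interpolate: 46 + 0.28·(52 − 46) = 46 + 0.28·6 = 47.68.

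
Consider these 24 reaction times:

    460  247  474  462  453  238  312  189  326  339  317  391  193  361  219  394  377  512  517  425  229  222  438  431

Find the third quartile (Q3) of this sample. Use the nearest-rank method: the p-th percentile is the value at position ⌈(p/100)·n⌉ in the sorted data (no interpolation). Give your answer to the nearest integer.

438

Sorted: 189, 193, 219, 222, 229, 238, 247, 312, 317, 326, 339, 361, 377, 391, 394, 425, 431, 438, 453, 460, 462, 474, 512, 517.
n = 24.
Position = ⌈75/100 · 24⌉ = ⌈18⌉ = 18.
The value at rank 18 is 438.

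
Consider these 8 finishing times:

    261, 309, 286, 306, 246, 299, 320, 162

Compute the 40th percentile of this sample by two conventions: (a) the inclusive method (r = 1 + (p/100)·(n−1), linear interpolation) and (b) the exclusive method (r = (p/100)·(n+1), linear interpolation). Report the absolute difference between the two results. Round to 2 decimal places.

5.00

Sorted: 162, 246, 261, 286, 299, 306, 309, 320.
n = 8.
(a) r = 3.8; between ranks 3 (261) and 4 (286): 281.
(b) r = 3.6; between ranks 3 (261) and 4 (286): 276.
|281 − 276| = 5.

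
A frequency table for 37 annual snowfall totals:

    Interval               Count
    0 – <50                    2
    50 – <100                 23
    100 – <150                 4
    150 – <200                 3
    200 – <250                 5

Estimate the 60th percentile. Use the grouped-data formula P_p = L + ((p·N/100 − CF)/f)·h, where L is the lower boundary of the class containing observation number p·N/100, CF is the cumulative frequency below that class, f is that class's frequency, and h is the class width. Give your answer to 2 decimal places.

N = 37; target position k = 60/100 · 37 = 22.2.
Cumulative frequencies: 2, 25, 29, 32, 37.
Observation 22.2 falls in the class 50 – <100.
L = 50, CF = 2, f = 23, h = 50.
P60 = 50 + ((22.2 − 2)/23)·50 = 50 + 43.913 = 93.913.

93.91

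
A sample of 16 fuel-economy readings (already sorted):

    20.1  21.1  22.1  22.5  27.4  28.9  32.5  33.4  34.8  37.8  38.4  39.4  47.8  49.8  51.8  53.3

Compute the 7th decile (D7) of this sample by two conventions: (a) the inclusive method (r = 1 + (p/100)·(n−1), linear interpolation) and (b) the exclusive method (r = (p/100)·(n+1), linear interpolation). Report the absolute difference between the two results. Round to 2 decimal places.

0.40

n = 16.
(a) r = 11.5; between ranks 11 (38.4) and 12 (39.4): 38.9.
(b) r = 11.9; between ranks 11 (38.4) and 12 (39.4): 39.3.
|38.9 − 39.3| = 0.4.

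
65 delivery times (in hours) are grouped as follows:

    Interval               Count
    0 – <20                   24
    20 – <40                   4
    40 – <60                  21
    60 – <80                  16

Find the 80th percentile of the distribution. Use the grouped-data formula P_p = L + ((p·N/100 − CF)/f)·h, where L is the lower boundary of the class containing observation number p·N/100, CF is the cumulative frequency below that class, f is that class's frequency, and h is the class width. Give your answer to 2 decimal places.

63.75

N = 65; target position k = 80/100 · 65 = 52.
Cumulative frequencies: 24, 28, 49, 65.
Observation 52 falls in the class 60 – <80.
L = 60, CF = 49, f = 16, h = 20.
P80 = 60 + ((52 − 49)/16)·20 = 60 + 3.75 = 63.75.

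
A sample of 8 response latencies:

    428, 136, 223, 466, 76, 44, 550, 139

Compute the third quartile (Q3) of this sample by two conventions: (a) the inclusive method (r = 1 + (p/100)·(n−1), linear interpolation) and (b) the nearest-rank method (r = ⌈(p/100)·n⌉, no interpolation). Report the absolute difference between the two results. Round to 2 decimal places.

9.50

Sorted: 44, 76, 136, 139, 223, 428, 466, 550.
n = 8.
(a) r = 6.25; between ranks 6 (428) and 7 (466): 437.5.
(b) the nearest-rank method: rank 6 → 428.
|437.5 − 428| = 9.5.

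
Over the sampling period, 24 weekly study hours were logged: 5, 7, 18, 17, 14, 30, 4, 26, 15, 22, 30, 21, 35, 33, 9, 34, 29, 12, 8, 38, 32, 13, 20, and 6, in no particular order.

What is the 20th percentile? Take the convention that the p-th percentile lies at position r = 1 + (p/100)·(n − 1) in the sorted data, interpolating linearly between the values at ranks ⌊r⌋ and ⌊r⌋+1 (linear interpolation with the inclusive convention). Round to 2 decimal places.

Sorted: 4, 5, 6, 7, 8, 9, 12, 13, 14, 15, 17, 18, 20, 21, 22, 26, 29, 30, 30, 32, 33, 34, 35, 38.
n = 24.
r = 1 + (20/100)·(24 − 1) = 1 + 4.6 = 5.6.
Rank 5 is 8 and rank 6 is 9.
Interpolate: 8 + 0.6·(9 − 8) = 8 + 0.6·1 = 8.6.

8.60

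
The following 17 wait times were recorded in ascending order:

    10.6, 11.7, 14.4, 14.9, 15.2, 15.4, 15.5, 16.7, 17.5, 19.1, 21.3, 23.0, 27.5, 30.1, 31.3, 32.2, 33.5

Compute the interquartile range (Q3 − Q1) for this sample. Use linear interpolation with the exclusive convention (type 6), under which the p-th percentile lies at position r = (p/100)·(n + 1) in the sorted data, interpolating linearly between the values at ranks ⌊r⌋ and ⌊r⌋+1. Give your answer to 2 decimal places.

n = 17.
P25: r = 4.5; ranks 4–5 are 14.9, 15.2; interpolating gives 15.05.
P75: r = 13.5; ranks 13–14 are 27.5, 30.1; interpolating gives 28.8.
Difference: 28.8 − 15.05 = 13.75.

13.75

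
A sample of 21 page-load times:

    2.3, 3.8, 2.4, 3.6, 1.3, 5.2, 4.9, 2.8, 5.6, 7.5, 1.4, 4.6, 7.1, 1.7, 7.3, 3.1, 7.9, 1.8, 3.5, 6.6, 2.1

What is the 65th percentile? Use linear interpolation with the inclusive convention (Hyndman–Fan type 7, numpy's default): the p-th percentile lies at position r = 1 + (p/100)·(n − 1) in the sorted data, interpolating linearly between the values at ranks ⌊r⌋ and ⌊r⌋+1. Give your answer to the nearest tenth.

4.9

Sorted: 1.3, 1.4, 1.7, 1.8, 2.1, 2.3, 2.4, 2.8, 3.1, 3.5, 3.6, 3.8, 4.6, 4.9, 5.2, 5.6, 6.6, 7.1, 7.3, 7.5, 7.9.
n = 21.
r = 1 + (65/100)·(21 − 1) = 1 + 13 = 14.
r is an integer, so P65 is the value at rank 14: 4.9.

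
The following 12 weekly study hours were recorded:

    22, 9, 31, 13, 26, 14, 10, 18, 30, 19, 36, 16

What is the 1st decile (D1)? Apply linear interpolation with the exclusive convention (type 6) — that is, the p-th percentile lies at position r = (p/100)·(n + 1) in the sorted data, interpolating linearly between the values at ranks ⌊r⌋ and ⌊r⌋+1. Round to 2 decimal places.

Sorted: 9, 10, 13, 14, 16, 18, 19, 22, 26, 30, 31, 36.
n = 12.
r = (10/100)·(12 + 1) = 1.3.
Rank 1 is 9 and rank 2 is 10.
Interpolate: 9 + 0.3·(10 − 9) = 9 + 0.3·1 = 9.3.

9.30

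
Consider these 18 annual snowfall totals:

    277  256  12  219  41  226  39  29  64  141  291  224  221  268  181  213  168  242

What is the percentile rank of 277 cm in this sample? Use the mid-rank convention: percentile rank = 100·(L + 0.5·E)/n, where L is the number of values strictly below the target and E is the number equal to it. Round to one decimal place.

91.7

Sorted: 12, 29, 39, 41, 64, 141, 168, 181, 213, 219, 221, 224, 226, 242, 256, 268, 277, 291.
Count below 277: L = 16; count equal: E = 1; n = 18.
Percentile rank = 100·(16 + 0.5·1)/18 = 100·16.5/18 = 91.67.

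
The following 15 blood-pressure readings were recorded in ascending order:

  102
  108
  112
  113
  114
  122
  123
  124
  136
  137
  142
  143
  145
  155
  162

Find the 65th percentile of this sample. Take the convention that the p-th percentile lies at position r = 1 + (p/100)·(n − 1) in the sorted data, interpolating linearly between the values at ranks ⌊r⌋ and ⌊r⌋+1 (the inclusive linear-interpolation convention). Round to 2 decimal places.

n = 15.
r = 1 + (65/100)·(15 − 1) = 1 + 9.1 = 10.1.
Rank 10 is 137 and rank 11 is 142.
Interpolate: 137 + 0.1·(142 − 137) = 137 + 0.1·5 = 137.5.

137.50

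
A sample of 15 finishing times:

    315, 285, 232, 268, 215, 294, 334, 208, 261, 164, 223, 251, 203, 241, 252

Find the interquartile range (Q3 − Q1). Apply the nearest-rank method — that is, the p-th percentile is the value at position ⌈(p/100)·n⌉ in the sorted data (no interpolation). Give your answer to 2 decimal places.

Sorted: 164, 203, 208, 215, 223, 232, 241, 251, 252, 261, 268, 285, 294, 315, 334.
n = 15.
P25: rank ⌈25/100·15⌉ = 4 → 215.
P75: rank ⌈75/100·15⌉ = 12 → 285.
Difference: 285 − 215 = 70.

70.00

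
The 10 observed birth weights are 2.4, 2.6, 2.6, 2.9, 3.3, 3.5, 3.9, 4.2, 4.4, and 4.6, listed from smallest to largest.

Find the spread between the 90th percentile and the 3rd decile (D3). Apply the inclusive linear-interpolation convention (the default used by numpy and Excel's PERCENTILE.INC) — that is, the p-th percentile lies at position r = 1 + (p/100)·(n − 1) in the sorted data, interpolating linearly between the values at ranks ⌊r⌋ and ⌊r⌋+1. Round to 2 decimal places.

1.61

n = 10.
P30: r = 3.7; ranks 3–4 are 2.6, 2.9; interpolating gives 2.81.
P90: r = 9.1; ranks 9–10 are 4.4, 4.6; interpolating gives 4.42.
Difference: 4.42 − 2.81 = 1.61.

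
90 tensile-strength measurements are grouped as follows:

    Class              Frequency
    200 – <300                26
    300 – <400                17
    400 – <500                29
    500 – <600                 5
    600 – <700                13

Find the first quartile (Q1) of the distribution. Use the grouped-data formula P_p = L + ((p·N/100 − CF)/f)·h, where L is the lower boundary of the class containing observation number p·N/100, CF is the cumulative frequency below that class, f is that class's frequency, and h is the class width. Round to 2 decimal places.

286.54

N = 90; target position k = 25/100 · 90 = 22.5.
Cumulative frequencies: 26, 43, 72, 77, 90.
Observation 22.5 falls in the class 200 – <300.
L = 200, CF = 0, f = 26, h = 100.
P25 = 200 + ((22.5 − 0)/26)·100 = 200 + 86.5385 = 286.538.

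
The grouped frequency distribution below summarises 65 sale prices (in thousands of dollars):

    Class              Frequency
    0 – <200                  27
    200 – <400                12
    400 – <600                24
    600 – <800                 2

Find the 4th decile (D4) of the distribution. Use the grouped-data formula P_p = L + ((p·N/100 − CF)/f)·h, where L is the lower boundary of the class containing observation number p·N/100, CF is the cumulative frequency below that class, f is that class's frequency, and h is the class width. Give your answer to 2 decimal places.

N = 65; target position k = 40/100 · 65 = 26.
Cumulative frequencies: 27, 39, 63, 65.
Observation 26 falls in the class 0 – <200.
L = 0, CF = 0, f = 27, h = 200.
P40 = 0 + ((26 − 0)/27)·200 = 0 + 192.593 = 192.593.

192.59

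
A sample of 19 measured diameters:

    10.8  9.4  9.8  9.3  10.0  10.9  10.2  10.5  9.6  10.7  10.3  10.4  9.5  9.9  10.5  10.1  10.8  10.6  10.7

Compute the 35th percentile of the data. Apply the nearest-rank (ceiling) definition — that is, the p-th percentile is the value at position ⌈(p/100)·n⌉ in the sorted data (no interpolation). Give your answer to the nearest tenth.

Sorted: 9.3, 9.4, 9.5, 9.6, 9.8, 9.9, 10.0, 10.1, 10.2, 10.3, 10.4, 10.5, 10.5, 10.6, 10.7, 10.7, 10.8, 10.8, 10.9.
n = 19.
Position = ⌈35/100 · 19⌉ = ⌈6.65⌉ = 7.
The value at rank 7 is 10.0.

10.0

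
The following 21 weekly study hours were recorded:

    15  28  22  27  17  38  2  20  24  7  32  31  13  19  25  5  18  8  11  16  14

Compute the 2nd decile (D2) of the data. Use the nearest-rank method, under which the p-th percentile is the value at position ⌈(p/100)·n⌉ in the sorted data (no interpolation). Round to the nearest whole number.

Sorted: 2, 5, 7, 8, 11, 13, 14, 15, 16, 17, 18, 19, 20, 22, 24, 25, 27, 28, 31, 32, 38.
n = 21.
Position = ⌈20/100 · 21⌉ = ⌈4.2⌉ = 5.
The value at rank 5 is 11.

11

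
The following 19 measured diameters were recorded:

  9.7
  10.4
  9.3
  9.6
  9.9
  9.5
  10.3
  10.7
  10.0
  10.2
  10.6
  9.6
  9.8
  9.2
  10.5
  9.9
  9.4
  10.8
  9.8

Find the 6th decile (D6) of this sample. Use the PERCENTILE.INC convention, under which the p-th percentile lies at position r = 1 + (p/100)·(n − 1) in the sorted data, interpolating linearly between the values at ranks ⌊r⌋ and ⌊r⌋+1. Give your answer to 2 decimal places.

9.98

Sorted: 9.2, 9.3, 9.4, 9.5, 9.6, 9.6, 9.7, 9.8, 9.8, 9.9, 9.9, 10.0, 10.2, 10.3, 10.4, 10.5, 10.6, 10.7, 10.8.
n = 19.
r = 1 + (60/100)·(19 − 1) = 1 + 10.8 = 11.8.
Rank 11 is 9.9 and rank 12 is 10.0.
Interpolate: 9.9 + 0.8·(10.0 − 9.9) = 9.9 + 0.8·0.1 = 9.98.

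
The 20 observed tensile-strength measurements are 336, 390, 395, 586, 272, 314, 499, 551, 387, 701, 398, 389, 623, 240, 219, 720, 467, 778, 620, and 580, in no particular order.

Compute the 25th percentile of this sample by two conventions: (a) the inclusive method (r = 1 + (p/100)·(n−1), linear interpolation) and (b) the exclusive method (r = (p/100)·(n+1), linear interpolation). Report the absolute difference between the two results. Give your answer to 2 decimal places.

Sorted: 219, 240, 272, 314, 336, 387, 389, 390, 395, 398, 467, 499, 551, 580, 586, 620, 623, 701, 720, 778.
n = 20.
(a) r = 5.75; between ranks 5 (336) and 6 (387): 374.25.
(b) r = 5.25; between ranks 5 (336) and 6 (387): 348.75.
|374.25 − 348.75| = 25.5.

25.50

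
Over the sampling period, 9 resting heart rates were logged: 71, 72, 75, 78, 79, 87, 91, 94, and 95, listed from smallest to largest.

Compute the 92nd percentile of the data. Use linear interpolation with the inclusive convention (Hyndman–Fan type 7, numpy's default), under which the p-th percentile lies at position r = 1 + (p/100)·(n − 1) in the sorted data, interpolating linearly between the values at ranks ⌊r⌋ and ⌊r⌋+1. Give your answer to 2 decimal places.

n = 9.
r = 1 + (92/100)·(9 − 1) = 1 + 7.36 = 8.36.
Rank 8 is 94 and rank 9 is 95.
Interpolate: 94 + 0.36·(95 − 94) = 94 + 0.36·1 = 94.36.

94.36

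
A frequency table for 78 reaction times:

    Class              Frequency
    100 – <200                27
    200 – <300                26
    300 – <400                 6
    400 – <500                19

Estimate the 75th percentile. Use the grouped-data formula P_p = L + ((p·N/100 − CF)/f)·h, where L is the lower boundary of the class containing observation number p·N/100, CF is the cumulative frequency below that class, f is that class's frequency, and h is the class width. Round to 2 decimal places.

391.67

N = 78; target position k = 75/100 · 78 = 58.5.
Cumulative frequencies: 27, 53, 59, 78.
Observation 58.5 falls in the class 300 – <400.
L = 300, CF = 53, f = 6, h = 100.
P75 = 300 + ((58.5 − 53)/6)·100 = 300 + 91.6667 = 391.667.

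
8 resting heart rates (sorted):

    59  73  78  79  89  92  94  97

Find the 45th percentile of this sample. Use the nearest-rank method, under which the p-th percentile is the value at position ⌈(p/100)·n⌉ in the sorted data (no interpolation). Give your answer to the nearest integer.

n = 8.
Position = ⌈45/100 · 8⌉ = ⌈3.6⌉ = 4.
The value at rank 4 is 79.

79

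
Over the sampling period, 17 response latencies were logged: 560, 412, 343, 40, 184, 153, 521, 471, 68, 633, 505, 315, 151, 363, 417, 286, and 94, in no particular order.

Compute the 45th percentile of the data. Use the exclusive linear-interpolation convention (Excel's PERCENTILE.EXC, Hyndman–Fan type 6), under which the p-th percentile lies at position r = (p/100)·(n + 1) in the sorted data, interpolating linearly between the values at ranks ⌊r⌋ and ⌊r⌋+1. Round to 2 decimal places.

317.80

Sorted: 40, 68, 94, 151, 153, 184, 286, 315, 343, 363, 412, 417, 471, 505, 521, 560, 633.
n = 17.
r = (45/100)·(17 + 1) = 8.1.
Rank 8 is 315 and rank 9 is 343.
Interpolate: 315 + 0.1·(343 − 315) = 315 + 0.1·28 = 317.8.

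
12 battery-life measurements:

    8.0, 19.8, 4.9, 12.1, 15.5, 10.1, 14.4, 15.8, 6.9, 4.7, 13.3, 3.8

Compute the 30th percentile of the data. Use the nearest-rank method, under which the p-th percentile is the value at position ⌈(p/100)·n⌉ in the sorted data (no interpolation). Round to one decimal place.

Sorted: 3.8, 4.7, 4.9, 6.9, 8.0, 10.1, 12.1, 13.3, 14.4, 15.5, 15.8, 19.8.
n = 12.
Position = ⌈30/100 · 12⌉ = ⌈3.6⌉ = 4.
The value at rank 4 is 6.9.

6.9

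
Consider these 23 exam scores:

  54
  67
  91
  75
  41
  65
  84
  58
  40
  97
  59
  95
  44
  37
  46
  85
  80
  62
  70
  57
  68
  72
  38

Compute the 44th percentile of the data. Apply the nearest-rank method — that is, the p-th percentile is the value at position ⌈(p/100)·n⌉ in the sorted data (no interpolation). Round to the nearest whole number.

62

Sorted: 37, 38, 40, 41, 44, 46, 54, 57, 58, 59, 62, 65, 67, 68, 70, 72, 75, 80, 84, 85, 91, 95, 97.
n = 23.
Position = ⌈44/100 · 23⌉ = ⌈10.12⌉ = 11.
The value at rank 11 is 62.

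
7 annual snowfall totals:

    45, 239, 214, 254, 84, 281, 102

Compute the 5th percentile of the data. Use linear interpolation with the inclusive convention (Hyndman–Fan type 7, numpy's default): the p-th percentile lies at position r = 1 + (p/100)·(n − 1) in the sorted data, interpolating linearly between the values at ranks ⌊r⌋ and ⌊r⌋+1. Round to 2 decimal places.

Sorted: 45, 84, 102, 214, 239, 254, 281.
n = 7.
r = 1 + (5/100)·(7 − 1) = 1 + 0.3 = 1.3.
Rank 1 is 45 and rank 2 is 84.
Interpolate: 45 + 0.3·(84 − 45) = 45 + 0.3·39 = 56.7.

56.70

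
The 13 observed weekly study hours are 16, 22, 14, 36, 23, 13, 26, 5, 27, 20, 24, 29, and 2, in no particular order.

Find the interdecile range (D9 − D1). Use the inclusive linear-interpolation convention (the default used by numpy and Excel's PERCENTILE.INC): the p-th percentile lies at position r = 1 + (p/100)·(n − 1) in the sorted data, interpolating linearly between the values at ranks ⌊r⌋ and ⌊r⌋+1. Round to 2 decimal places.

Sorted: 2, 5, 13, 14, 16, 20, 22, 23, 24, 26, 27, 29, 36.
n = 13.
P10: r = 2.2; ranks 2–3 are 5, 13; interpolating gives 6.6.
P90: r = 11.8; ranks 11–12 are 27, 29; interpolating gives 28.6.
Difference: 28.6 − 6.6 = 22.

22.00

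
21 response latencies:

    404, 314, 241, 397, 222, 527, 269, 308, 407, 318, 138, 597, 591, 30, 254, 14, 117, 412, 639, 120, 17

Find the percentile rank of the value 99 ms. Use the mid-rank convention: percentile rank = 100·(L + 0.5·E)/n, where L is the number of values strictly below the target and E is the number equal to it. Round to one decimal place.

14.3

Sorted: 14, 17, 30, 117, 120, 138, 222, 241, 254, 269, 308, 314, 318, 397, 404, 407, 412, 527, 591, 597, 639.
Count below 99: L = 3; count equal: E = 0; n = 21.
Percentile rank = 100·(3 + 0.5·0)/21 = 100·3/21 = 14.29.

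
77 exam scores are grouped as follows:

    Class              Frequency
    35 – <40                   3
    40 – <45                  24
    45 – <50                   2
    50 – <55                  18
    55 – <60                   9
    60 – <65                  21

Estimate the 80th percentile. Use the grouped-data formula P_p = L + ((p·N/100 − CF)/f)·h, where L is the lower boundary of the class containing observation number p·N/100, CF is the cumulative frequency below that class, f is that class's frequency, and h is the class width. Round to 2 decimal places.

N = 77; target position k = 80/100 · 77 = 61.6.
Cumulative frequencies: 3, 27, 29, 47, 56, 77.
Observation 61.6 falls in the class 60 – <65.
L = 60, CF = 56, f = 21, h = 5.
P80 = 60 + ((61.6 − 56)/21)·5 = 60 + 1.33333 = 61.3333.

61.33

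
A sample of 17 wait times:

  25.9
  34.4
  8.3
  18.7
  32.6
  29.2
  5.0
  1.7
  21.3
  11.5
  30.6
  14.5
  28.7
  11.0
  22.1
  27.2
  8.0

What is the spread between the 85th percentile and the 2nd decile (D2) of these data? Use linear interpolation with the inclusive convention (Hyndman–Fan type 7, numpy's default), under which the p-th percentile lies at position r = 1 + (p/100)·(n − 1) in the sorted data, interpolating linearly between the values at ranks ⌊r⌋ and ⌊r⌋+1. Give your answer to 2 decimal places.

21.20

Sorted: 1.7, 5.0, 8.0, 8.3, 11.0, 11.5, 14.5, 18.7, 21.3, 22.1, 25.9, 27.2, 28.7, 29.2, 30.6, 32.6, 34.4.
n = 17.
P20: r = 4.2; ranks 4–5 are 8.3, 11.0; interpolating gives 8.84.
P85: r = 14.6; ranks 14–15 are 29.2, 30.6; interpolating gives 30.04.
Difference: 30.04 − 8.84 = 21.2.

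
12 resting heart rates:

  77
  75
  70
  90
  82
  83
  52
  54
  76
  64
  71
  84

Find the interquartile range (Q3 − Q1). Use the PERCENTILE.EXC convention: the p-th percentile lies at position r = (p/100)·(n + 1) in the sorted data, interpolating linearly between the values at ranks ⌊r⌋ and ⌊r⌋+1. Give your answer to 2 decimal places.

17.25

Sorted: 52, 54, 64, 70, 71, 75, 76, 77, 82, 83, 84, 90.
n = 12.
P25: r = 3.25; ranks 3–4 are 64, 70; interpolating gives 65.5.
P75: r = 9.75; ranks 9–10 are 82, 83; interpolating gives 82.75.
Difference: 82.75 − 65.5 = 17.25.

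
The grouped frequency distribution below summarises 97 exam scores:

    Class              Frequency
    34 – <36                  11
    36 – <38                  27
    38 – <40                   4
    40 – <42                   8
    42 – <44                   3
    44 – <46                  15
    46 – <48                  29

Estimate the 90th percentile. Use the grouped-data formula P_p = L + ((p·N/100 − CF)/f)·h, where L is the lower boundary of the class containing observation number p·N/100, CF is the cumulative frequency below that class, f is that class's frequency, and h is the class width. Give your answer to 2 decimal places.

N = 97; target position k = 90/100 · 97 = 87.3.
Cumulative frequencies: 11, 38, 42, 50, 53, 68, 97.
Observation 87.3 falls in the class 46 – <48.
L = 46, CF = 68, f = 29, h = 2.
P90 = 46 + ((87.3 − 68)/29)·2 = 46 + 1.33103 = 47.331.

47.33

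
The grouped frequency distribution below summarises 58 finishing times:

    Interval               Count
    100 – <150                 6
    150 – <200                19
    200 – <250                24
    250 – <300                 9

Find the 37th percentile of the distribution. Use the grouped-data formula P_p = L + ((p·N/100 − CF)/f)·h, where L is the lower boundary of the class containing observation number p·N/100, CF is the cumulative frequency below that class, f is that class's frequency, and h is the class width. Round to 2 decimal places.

N = 58; target position k = 37/100 · 58 = 21.46.
Cumulative frequencies: 6, 25, 49, 58.
Observation 21.46 falls in the class 150 – <200.
L = 150, CF = 6, f = 19, h = 50.
P37 = 150 + ((21.46 − 6)/19)·50 = 150 + 40.6842 = 190.684.

190.68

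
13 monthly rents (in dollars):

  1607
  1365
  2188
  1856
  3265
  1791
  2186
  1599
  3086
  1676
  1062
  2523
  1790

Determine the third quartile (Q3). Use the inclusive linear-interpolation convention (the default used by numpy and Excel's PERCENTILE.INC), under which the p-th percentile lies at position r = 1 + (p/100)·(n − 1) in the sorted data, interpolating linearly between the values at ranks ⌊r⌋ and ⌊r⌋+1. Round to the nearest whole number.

2188

Sorted: 1062, 1365, 1599, 1607, 1676, 1790, 1791, 1856, 2186, 2188, 2523, 3086, 3265.
n = 13.
r = 1 + (75/100)·(13 − 1) = 1 + 9 = 10.
r is an integer, so P75 is the value at rank 10: 2188.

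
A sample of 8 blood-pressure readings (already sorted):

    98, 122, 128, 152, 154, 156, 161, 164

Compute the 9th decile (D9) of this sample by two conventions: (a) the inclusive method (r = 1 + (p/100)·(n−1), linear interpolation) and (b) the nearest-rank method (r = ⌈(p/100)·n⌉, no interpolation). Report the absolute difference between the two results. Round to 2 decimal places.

2.10

n = 8.
(a) r = 7.3; between ranks 7 (161) and 8 (164): 161.9.
(b) the nearest-rank method: rank 8 → 164.
|161.9 − 164| = 2.1.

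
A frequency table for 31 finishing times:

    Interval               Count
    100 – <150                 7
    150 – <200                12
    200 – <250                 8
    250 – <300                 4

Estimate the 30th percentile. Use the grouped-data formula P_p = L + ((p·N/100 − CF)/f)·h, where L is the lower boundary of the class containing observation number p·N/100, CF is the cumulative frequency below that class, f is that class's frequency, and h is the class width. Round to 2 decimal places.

159.58

N = 31; target position k = 30/100 · 31 = 9.3.
Cumulative frequencies: 7, 19, 27, 31.
Observation 9.3 falls in the class 150 – <200.
L = 150, CF = 7, f = 12, h = 50.
P30 = 150 + ((9.3 − 7)/12)·50 = 150 + 9.58333 = 159.583.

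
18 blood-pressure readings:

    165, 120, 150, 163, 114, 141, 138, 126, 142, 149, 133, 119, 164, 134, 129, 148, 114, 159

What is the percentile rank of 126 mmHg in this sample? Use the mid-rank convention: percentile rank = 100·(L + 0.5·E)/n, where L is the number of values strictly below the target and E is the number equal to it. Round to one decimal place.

Sorted: 114, 114, 119, 120, 126, 129, 133, 134, 138, 141, 142, 148, 149, 150, 159, 163, 164, 165.
Count below 126: L = 4; count equal: E = 1; n = 18.
Percentile rank = 100·(4 + 0.5·1)/18 = 100·4.5/18 = 25.

25.0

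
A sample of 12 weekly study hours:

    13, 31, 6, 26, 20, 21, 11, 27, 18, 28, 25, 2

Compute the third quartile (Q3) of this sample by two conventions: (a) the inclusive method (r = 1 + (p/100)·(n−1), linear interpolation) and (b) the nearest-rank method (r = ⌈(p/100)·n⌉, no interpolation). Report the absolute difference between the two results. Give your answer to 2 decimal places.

0.25

Sorted: 2, 6, 11, 13, 18, 20, 21, 25, 26, 27, 28, 31.
n = 12.
(a) r = 9.25; between ranks 9 (26) and 10 (27): 26.25.
(b) the nearest-rank method: rank 9 → 26.
|26.25 − 26| = 0.25.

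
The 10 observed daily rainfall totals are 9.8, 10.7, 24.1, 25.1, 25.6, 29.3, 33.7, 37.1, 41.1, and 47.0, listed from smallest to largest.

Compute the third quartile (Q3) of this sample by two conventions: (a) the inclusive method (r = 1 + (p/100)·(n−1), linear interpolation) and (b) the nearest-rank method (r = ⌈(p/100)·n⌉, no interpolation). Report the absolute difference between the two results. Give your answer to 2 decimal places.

0.85

n = 10.
(a) r = 7.75; between ranks 7 (33.7) and 8 (37.1): 36.25.
(b) the nearest-rank method: rank 8 → 37.1.
|36.25 − 37.1| = 0.85.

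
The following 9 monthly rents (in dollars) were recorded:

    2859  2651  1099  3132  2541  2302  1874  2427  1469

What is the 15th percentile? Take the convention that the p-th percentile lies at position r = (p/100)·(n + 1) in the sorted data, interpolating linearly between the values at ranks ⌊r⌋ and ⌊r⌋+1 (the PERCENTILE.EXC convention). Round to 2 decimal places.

Sorted: 1099, 1469, 1874, 2302, 2427, 2541, 2651, 2859, 3132.
n = 9.
r = (15/100)·(9 + 1) = 1.5.
Rank 1 is 1099 and rank 2 is 1469.
Interpolate: 1099 + 0.5·(1469 − 1099) = 1099 + 0.5·370 = 1284.

1284.00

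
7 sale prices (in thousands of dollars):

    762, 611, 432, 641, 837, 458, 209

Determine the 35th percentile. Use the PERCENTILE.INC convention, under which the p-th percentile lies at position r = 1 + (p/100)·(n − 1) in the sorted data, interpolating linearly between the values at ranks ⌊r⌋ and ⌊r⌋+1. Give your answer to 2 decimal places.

473.30

Sorted: 209, 432, 458, 611, 641, 762, 837.
n = 7.
r = 1 + (35/100)·(7 − 1) = 1 + 2.1 = 3.1.
Rank 3 is 458 and rank 4 is 611.
Interpolate: 458 + 0.1·(611 − 458) = 458 + 0.1·153 = 473.3.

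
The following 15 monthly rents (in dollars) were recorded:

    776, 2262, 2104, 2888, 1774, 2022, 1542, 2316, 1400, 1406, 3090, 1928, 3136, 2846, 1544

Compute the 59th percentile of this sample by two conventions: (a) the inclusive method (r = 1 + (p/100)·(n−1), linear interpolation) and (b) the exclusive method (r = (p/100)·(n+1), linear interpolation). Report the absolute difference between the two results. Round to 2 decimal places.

28.44

Sorted: 776, 1400, 1406, 1542, 1544, 1774, 1928, 2022, 2104, 2262, 2316, 2846, 2888, 3090, 3136.
n = 15.
(a) r = 9.26; between ranks 9 (2104) and 10 (2262): 2145.08.
(b) r = 9.44; between ranks 9 (2104) and 10 (2262): 2173.52.
|2145.08 − 2173.52| = 28.44.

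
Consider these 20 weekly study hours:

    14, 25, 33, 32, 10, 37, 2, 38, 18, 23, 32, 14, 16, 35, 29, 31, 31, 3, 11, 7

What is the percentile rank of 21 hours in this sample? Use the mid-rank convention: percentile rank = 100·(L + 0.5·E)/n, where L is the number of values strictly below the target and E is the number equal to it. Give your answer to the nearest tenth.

Sorted: 2, 3, 7, 10, 11, 14, 14, 16, 18, 23, 25, 29, 31, 31, 32, 32, 33, 35, 37, 38.
Count below 21: L = 9; count equal: E = 0; n = 20.
Percentile rank = 100·(9 + 0.5·0)/20 = 100·9/20 = 45.

45.0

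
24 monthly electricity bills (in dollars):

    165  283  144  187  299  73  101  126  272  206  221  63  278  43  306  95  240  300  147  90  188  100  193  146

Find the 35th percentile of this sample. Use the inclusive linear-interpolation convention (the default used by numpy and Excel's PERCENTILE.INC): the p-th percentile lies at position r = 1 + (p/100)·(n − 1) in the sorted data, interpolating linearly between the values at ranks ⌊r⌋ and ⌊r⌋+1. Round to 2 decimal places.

Sorted: 43, 63, 73, 90, 95, 100, 101, 126, 144, 146, 147, 165, 187, 188, 193, 206, 221, 240, 272, 278, 283, 299, 300, 306.
n = 24.
r = 1 + (35/100)·(24 − 1) = 1 + 8.05 = 9.05.
Rank 9 is 144 and rank 10 is 146.
Interpolate: 144 + 0.05·(146 − 144) = 144 + 0.05·2 = 144.1.

144.10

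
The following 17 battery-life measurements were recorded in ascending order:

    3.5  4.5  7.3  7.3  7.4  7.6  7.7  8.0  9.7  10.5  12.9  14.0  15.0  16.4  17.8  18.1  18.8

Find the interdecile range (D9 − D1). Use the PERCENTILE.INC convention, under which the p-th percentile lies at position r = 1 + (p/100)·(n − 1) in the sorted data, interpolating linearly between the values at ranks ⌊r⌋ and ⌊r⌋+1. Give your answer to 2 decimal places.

11.74

n = 17.
P10: r = 2.6; ranks 2–3 are 4.5, 7.3; interpolating gives 6.18.
P90: r = 15.4; ranks 15–16 are 17.8, 18.1; interpolating gives 17.92.
Difference: 17.92 − 6.18 = 11.74.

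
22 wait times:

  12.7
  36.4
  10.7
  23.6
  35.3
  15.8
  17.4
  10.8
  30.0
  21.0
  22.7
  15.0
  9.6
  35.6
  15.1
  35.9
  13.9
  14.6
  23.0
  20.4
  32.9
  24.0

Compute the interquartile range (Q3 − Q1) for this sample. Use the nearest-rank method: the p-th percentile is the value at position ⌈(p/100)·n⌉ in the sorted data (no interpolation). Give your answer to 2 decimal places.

Sorted: 9.6, 10.7, 10.8, 12.7, 13.9, 14.6, 15.0, 15.1, 15.8, 17.4, 20.4, 21.0, 22.7, 23.0, 23.6, 24.0, 30.0, 32.9, 35.3, 35.6, 35.9, 36.4.
n = 22.
P25: rank ⌈25/100·22⌉ = 6 → 14.6.
P75: rank ⌈75/100·22⌉ = 17 → 30.
Difference: 30 − 14.6 = 15.4.

15.40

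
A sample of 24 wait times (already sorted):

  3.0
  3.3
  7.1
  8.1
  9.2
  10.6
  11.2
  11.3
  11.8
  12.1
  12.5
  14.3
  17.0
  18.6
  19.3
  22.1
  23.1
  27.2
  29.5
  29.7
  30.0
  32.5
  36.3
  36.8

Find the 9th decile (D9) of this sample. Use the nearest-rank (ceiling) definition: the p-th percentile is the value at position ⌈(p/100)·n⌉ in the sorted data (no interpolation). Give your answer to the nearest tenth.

n = 24.
Position = ⌈90/100 · 24⌉ = ⌈21.6⌉ = 22.
The value at rank 22 is 32.5.

32.5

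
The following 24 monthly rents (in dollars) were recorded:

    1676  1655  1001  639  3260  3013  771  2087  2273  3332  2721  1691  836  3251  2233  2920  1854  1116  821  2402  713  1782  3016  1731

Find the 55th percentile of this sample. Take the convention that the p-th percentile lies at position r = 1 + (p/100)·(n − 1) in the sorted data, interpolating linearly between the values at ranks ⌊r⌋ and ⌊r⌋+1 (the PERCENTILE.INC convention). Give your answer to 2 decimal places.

Sorted: 639, 713, 771, 821, 836, 1001, 1116, 1655, 1676, 1691, 1731, 1782, 1854, 2087, 2233, 2273, 2402, 2721, 2920, 3013, 3016, 3251, 3260, 3332.
n = 24.
r = 1 + (55/100)·(24 − 1) = 1 + 12.65 = 13.65.
Rank 13 is 1854 and rank 14 is 2087.
Interpolate: 1854 + 0.65·(2087 − 1854) = 1854 + 0.65·233 = 2005.45.

2005.45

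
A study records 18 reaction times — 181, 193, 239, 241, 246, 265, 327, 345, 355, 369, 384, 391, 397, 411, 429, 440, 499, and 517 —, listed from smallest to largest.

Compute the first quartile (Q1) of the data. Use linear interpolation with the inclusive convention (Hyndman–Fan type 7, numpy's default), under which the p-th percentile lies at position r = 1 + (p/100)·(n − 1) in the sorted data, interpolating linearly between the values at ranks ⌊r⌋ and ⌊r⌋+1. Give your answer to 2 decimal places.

n = 18.
r = 1 + (25/100)·(18 − 1) = 1 + 4.25 = 5.25.
Rank 5 is 246 and rank 6 is 265.
Interpolate: 246 + 0.25·(265 − 246) = 246 + 0.25·19 = 250.75.

250.75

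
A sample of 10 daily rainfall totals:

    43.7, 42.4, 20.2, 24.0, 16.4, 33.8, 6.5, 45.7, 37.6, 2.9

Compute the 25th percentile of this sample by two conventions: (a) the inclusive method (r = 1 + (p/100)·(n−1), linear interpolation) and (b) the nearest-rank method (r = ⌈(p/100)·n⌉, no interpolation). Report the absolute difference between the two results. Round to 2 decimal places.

0.95

Sorted: 2.9, 6.5, 16.4, 20.2, 24.0, 33.8, 37.6, 42.4, 43.7, 45.7.
n = 10.
(a) r = 3.25; between ranks 3 (16.4) and 4 (20.2): 17.35.
(b) the nearest-rank method: rank 3 → 16.4.
|17.35 − 16.4| = 0.95.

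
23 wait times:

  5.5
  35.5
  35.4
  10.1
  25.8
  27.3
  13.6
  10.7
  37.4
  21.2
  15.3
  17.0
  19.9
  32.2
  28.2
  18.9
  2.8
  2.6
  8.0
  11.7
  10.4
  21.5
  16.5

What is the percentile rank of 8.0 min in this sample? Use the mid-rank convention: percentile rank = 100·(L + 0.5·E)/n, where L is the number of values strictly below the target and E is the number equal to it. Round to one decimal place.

Sorted: 2.6, 2.8, 5.5, 8.0, 10.1, 10.4, 10.7, 11.7, 13.6, 15.3, 16.5, 17.0, 18.9, 19.9, 21.2, 21.5, 25.8, 27.3, 28.2, 32.2, 35.4, 35.5, 37.4.
Count below 8.0: L = 3; count equal: E = 1; n = 23.
Percentile rank = 100·(3 + 0.5·1)/23 = 100·3.5/23 = 15.22.

15.2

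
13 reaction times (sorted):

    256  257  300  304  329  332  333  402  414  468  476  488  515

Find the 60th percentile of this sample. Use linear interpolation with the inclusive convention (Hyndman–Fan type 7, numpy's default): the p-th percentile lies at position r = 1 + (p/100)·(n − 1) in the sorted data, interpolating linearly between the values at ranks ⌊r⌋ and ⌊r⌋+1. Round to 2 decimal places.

n = 13.
r = 1 + (60/100)·(13 − 1) = 1 + 7.2 = 8.2.
Rank 8 is 402 and rank 9 is 414.
Interpolate: 402 + 0.2·(414 − 402) = 402 + 0.2·12 = 404.4.

404.40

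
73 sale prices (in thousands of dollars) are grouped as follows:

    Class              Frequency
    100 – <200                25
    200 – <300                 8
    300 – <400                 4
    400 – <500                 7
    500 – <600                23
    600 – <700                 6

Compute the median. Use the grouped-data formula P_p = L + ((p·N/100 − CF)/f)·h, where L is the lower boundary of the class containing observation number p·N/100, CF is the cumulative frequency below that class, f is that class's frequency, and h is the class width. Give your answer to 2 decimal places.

N = 73; target position k = 50/100 · 73 = 36.5.
Cumulative frequencies: 25, 33, 37, 44, 67, 73.
Observation 36.5 falls in the class 300 – <400.
L = 300, CF = 33, f = 4, h = 100.
P50 = 300 + ((36.5 − 33)/4)·100 = 300 + 87.5 = 387.5.

387.50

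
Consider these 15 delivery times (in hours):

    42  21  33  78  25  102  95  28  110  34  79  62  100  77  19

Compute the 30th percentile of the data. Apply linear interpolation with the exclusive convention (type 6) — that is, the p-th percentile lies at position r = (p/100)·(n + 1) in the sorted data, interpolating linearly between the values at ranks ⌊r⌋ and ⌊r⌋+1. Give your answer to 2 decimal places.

Sorted: 19, 21, 25, 28, 33, 34, 42, 62, 77, 78, 79, 95, 100, 102, 110.
n = 15.
r = (30/100)·(15 + 1) = 4.8.
Rank 4 is 28 and rank 5 is 33.
Interpolate: 28 + 0.8·(33 − 28) = 28 + 0.8·5 = 32.

32.00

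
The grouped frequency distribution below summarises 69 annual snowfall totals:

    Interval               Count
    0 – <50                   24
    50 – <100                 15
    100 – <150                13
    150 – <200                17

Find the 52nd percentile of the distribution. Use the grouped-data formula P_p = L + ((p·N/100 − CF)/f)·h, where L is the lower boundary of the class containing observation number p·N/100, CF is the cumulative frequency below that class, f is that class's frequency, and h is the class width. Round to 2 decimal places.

89.60

N = 69; target position k = 52/100 · 69 = 35.88.
Cumulative frequencies: 24, 39, 52, 69.
Observation 35.88 falls in the class 50 – <100.
L = 50, CF = 24, f = 15, h = 50.
P52 = 50 + ((35.88 − 24)/15)·50 = 50 + 39.6 = 89.6.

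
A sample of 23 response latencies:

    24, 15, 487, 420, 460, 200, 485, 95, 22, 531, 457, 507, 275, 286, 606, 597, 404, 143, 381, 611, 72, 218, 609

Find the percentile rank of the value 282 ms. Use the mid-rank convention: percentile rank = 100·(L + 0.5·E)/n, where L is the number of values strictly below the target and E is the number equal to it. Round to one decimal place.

Sorted: 15, 22, 24, 72, 95, 143, 200, 218, 275, 286, 381, 404, 420, 457, 460, 485, 487, 507, 531, 597, 606, 609, 611.
Count below 282: L = 9; count equal: E = 0; n = 23.
Percentile rank = 100·(9 + 0.5·0)/23 = 100·9/23 = 39.13.

39.1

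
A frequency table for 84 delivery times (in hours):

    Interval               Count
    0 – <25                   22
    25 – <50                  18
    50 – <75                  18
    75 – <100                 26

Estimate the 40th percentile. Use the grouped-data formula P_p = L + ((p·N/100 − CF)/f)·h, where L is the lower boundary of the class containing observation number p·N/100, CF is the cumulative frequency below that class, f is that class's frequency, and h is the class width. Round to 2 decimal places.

N = 84; target position k = 40/100 · 84 = 33.6.
Cumulative frequencies: 22, 40, 58, 84.
Observation 33.6 falls in the class 25 – <50.
L = 25, CF = 22, f = 18, h = 25.
P40 = 25 + ((33.6 − 22)/18)·25 = 25 + 16.1111 = 41.1111.

41.11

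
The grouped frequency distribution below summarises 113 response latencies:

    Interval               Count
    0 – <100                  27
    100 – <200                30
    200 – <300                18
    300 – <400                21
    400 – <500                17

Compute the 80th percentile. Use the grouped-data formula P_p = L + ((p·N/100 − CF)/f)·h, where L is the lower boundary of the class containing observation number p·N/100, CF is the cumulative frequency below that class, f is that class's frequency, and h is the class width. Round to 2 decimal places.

373.33

N = 113; target position k = 80/100 · 113 = 90.4.
Cumulative frequencies: 27, 57, 75, 96, 113.
Observation 90.4 falls in the class 300 – <400.
L = 300, CF = 75, f = 21, h = 100.
P80 = 300 + ((90.4 − 75)/21)·100 = 300 + 73.3333 = 373.333.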